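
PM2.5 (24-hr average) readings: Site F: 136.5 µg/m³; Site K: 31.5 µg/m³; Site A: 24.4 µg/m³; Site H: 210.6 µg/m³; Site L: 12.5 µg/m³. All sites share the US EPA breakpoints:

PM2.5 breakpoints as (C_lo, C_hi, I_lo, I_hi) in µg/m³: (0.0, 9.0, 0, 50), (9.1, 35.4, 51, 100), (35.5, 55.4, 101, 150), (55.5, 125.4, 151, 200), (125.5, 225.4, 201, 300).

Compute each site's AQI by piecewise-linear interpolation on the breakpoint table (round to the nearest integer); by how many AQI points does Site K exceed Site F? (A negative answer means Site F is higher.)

Site F: 136.5 ∈ [125.5, 225.4] ↔ index [201, 300].
201 + (136.5−125.5)·(300−201)/(225.4−125.5) = 201 + 11.0·99/99.9 ≈ 211.90, so AQI = 212.
Site K: 31.5 lies in 9.1–35.4, so I_lo=51, I_hi=100, C_lo=9.1, C_hi=35.4.
(100−51)/(35.4−9.1) × (31.5−9.1) + 51 = 49/26.3 × 22.4 + 51 ≈ 92.73 → 93.
Site A 24.4: bracket 9.1–35.4 → index 51–100; slope 49/26.3, offset 15.3.
AQI = 51 + 49/26.3·15.3 ≈ 79.51 ⇒ 80.
Site H: 210.6 lies in 125.5–225.4, so I_lo=201, I_hi=300, C_lo=125.5, C_hi=225.4.
(300−201)/(225.4−125.5) × (210.6−125.5) + 201 = 99/99.9 × 85.1 + 201 ≈ 285.33 → 285.
Site L: 12.5 lies in 9.1–35.4, so I_lo=51, I_hi=100, C_lo=9.1, C_hi=35.4.
(100−51)/(35.4−9.1) × (12.5−9.1) + 51 = 49/26.3 × 3.4 + 51 ≈ 57.33 → 57.
AQIs: Site F=212, Site K=93, Site A=80, Site H=285, Site L=57. Site K (93) − Site F (212) = -119.

-119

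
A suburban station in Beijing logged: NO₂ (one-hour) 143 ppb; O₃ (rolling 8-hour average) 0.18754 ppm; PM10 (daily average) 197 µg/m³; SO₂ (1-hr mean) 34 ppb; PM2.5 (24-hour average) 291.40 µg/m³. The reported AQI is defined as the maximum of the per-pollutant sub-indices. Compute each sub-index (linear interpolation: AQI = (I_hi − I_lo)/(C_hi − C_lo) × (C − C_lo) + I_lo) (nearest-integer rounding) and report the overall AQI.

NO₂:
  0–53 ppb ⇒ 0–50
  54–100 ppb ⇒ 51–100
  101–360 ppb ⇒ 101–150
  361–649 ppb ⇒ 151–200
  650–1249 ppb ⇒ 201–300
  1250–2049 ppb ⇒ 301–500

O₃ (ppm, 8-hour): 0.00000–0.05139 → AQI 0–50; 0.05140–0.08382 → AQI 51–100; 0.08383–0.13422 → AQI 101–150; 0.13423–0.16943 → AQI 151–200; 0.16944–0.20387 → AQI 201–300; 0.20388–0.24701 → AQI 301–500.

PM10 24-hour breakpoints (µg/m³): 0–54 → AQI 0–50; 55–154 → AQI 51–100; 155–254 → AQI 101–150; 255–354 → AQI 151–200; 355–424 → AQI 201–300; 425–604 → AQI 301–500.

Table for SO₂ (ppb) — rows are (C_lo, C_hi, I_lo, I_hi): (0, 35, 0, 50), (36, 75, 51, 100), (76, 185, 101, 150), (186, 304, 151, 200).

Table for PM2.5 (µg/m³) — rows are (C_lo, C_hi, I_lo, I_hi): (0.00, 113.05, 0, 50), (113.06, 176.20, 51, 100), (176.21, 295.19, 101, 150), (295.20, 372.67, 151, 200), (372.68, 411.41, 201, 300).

253

NO₂: row 101–360 (AQI 101–150). (150−101)·(143−101)/(360−101) + 101 = 49·42/259 + 101 ≈ 108.95 → 109.
O₃ 0.18754: bracket 0.16944–0.20387 → index 201–300; slope 99/0.03443, offset 0.01810.
AQI = 201 + 99/0.03443·0.01810 ≈ 253.04 ⇒ 253.
PM10: row 155–254 (AQI 101–150). (150−101)·(197−155)/(254−155) + 101 = 49·42/99 + 101 ≈ 121.79 → 122.
SO₂ 34: bracket 0–35 → index 0–50; slope 50/35, offset 34.
AQI = 0 + 50/35·34 ≈ 48.57 ⇒ 49.
PM2.5: 291.40 ∈ [176.21, 295.19] ↔ index [101, 150].
101 + (291.40−176.21)·(150−101)/(295.19−176.21) = 101 + 115.19·49/118.98 ≈ 148.44, so AQI = 148.
Sub-indices: NO₂→109, O₃→253, PM10→122, SO₂→49, PM2.5→148. Overall AQI = max = 253; dominant pollutant is O₃.
AQI 253: Very Unhealthy.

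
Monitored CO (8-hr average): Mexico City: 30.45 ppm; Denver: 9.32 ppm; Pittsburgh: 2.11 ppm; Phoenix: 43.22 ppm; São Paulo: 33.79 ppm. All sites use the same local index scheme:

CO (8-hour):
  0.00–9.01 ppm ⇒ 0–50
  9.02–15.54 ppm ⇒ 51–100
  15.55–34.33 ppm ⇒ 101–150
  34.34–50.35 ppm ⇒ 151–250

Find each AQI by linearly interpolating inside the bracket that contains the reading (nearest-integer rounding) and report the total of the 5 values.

Mexico City 30.45: bracket 15.55–34.33 → index 101–150; slope 49/18.78, offset 14.90.
AQI = 101 + 49/18.78·14.90 ≈ 139.88 ⇒ 140.
Denver: 9.32 lies in 9.02–15.54, so I_lo=51, I_hi=100, C_lo=9.02, C_hi=15.54.
(100−51)/(15.54−9.02) × (9.32−9.02) + 51 = 49/6.52 × 0.30 + 51 ≈ 53.25 → 53.
Pittsburgh 2.11: bracket 0.00–9.01 → index 0–50; slope 50/9.01, offset 2.11.
AQI = 0 + 50/9.01·2.11 ≈ 11.71 ⇒ 12.
Phoenix: row 34.34–50.35 (AQI 151–250). (250−151)·(43.22−34.34)/(50.35−34.34) + 151 = 99·8.88/16.01 + 151 ≈ 205.91 → 206.
São Paulo: 33.79 ∈ [15.55, 34.33] ↔ index [101, 150].
101 + (33.79−15.55)·(150−101)/(34.33−15.55) = 101 + 18.24·49/18.78 ≈ 148.59, so AQI = 149.
AQIs: Mexico City=140, Denver=53, Pittsburgh=12, Phoenix=206, São Paulo=149. Sum = 140 + 53 + 12 + 206 + 149 = 560.

560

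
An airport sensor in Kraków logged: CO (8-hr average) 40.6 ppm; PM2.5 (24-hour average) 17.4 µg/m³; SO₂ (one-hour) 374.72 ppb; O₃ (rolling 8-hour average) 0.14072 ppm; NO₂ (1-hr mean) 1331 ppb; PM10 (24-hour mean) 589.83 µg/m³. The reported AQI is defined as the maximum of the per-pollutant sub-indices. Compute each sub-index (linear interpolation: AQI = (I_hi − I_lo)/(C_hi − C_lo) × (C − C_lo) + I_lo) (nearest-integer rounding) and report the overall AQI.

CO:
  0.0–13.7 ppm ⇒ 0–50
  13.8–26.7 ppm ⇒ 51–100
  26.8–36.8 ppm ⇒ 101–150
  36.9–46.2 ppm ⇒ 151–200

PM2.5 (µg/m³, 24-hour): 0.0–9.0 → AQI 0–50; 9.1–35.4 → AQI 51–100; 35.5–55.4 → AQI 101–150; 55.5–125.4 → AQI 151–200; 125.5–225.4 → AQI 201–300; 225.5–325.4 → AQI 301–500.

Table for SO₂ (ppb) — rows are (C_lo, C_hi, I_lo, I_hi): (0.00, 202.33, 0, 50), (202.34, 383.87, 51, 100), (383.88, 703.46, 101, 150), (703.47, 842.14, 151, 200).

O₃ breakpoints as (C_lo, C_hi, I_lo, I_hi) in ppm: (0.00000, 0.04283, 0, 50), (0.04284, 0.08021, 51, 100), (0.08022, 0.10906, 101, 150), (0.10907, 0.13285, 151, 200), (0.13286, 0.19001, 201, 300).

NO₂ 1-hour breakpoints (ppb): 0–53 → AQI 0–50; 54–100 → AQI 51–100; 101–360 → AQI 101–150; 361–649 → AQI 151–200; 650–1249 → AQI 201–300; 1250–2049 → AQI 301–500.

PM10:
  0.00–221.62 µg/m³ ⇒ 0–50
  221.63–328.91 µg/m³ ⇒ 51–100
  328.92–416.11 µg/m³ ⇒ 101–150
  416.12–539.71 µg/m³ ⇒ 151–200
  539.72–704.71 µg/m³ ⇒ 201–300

321

CO: 40.6 lies in 36.9–46.2, so I_lo=151, I_hi=200, C_lo=36.9, C_hi=46.2.
(200−151)/(46.2−36.9) × (40.6−36.9) + 151 = 49/9.3 × 3.7 + 151 ≈ 170.49 → 170.
PM2.5: 17.4 lies in 9.1–35.4, so I_lo=51, I_hi=100, C_lo=9.1, C_hi=35.4.
(100−51)/(35.4−9.1) × (17.4−9.1) + 51 = 49/26.3 × 8.3 + 51 ≈ 66.46 → 66.
SO₂ 374.72: bracket 202.34–383.87 → index 51–100; slope 49/181.53, offset 172.38.
AQI = 51 + 49/181.53·172.38 ≈ 97.53 ⇒ 98.
O₃: 0.14072 lies in 0.13286–0.19001, so I_lo=201, I_hi=300, C_lo=0.13286, C_hi=0.19001.
(300−201)/(0.19001−0.13286) × (0.14072−0.13286) + 201 = 99/0.05715 × 0.00786 + 201 ≈ 214.62 → 215.
NO₂: 1331 lies in 1250–2049, so I_lo=301, I_hi=500, C_lo=1250, C_hi=2049.
(500−301)/(2049−1250) × (1331−1250) + 301 = 199/799 × 81 + 301 ≈ 321.17 → 321.
PM10: 589.83 ∈ [539.72, 704.71] ↔ index [201, 300].
201 + (589.83−539.72)·(300−201)/(704.71−539.72) = 201 + 50.11·99/164.99 ≈ 231.07, so AQI = 231.
Sub-indices: CO→170, PM2.5→66, SO₂→98, O₃→215, NO₂→321, PM10→231. Overall AQI = max = 321; dominant pollutant is NO₂.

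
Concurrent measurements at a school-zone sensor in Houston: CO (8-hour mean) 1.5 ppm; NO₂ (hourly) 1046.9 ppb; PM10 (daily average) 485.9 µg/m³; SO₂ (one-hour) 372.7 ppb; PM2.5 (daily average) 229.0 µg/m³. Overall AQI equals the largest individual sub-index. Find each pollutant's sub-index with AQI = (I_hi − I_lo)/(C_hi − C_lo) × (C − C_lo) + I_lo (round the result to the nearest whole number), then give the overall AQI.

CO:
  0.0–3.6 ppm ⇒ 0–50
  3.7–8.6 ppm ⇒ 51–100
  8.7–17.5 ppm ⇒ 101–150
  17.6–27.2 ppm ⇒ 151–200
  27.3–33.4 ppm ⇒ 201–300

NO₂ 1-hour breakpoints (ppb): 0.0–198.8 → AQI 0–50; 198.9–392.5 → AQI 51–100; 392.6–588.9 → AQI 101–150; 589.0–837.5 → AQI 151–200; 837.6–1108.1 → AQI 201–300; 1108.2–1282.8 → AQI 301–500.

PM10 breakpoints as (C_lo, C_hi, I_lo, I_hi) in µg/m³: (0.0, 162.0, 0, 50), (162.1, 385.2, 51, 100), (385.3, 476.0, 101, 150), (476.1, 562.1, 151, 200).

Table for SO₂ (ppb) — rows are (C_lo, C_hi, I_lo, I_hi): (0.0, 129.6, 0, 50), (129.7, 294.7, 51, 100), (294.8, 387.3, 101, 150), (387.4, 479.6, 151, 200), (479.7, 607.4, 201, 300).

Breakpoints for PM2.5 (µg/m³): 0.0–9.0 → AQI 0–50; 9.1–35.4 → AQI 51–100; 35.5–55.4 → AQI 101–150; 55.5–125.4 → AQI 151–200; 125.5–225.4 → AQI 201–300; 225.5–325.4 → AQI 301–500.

308

CO: 1.5 ∈ [0.0, 3.6] ↔ index [0, 50].
0 + (1.5−0.0)·(50−0)/(3.6−0.0) = 0 + 1.5·50/3.6 ≈ 20.83, so AQI = 21.
NO₂: 1046.9 ∈ [837.6, 1108.1] ↔ index [201, 300].
201 + (1046.9−837.6)·(300−201)/(1108.1−837.6) = 201 + 209.3·99/270.5 ≈ 277.60, so AQI = 278.
PM10: 485.9 lies in 476.1–562.1, so I_lo=151, I_hi=200, C_lo=476.1, C_hi=562.1.
(200−151)/(562.1−476.1) × (485.9−476.1) + 151 = 49/86.0 × 9.8 + 151 ≈ 156.58 → 157.
SO₂: 372.7 ∈ [294.8, 387.3] ↔ index [101, 150].
101 + (372.7−294.8)·(150−101)/(387.3−294.8) = 101 + 77.9·49/92.5 ≈ 142.27, so AQI = 142.
PM2.5: 229.0 ∈ [225.5, 325.4] ↔ index [301, 500].
301 + (229.0−225.5)·(500−301)/(325.4−225.5) = 301 + 3.5·199/99.9 ≈ 307.97, so AQI = 308.
Sub-indices: CO→21, NO₂→278, PM10→157, SO₂→142, PM2.5→308. Overall AQI = max = 308; dominant pollutant is PM2.5.
AQI 308: Hazardous.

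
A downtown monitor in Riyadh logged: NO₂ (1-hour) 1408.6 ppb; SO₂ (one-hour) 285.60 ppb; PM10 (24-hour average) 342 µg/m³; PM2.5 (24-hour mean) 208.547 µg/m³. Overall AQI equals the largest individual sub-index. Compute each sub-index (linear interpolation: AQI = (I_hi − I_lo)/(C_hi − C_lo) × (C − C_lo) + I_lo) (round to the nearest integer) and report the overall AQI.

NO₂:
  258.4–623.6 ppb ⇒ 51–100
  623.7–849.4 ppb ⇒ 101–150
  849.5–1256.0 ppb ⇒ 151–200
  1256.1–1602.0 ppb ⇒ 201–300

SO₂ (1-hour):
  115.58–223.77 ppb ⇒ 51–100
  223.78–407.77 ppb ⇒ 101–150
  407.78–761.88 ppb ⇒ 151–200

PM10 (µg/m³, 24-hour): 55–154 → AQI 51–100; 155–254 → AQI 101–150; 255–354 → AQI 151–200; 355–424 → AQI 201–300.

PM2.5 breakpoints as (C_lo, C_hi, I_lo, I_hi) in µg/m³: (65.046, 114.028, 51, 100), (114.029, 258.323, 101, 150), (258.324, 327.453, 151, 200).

245

NO₂: row 1256.1–1602.0 (AQI 201–300). (300−201)·(1408.6−1256.1)/(1602.0−1256.1) + 201 = 99·152.5/345.9 + 201 ≈ 244.65 → 245.
SO₂: 285.60 lies in 223.78–407.77, so I_lo=101, I_hi=150, C_lo=223.78, C_hi=407.77.
(150−101)/(407.77−223.78) × (285.60−223.78) + 101 = 49/183.99 × 61.82 + 101 ≈ 117.46 → 117.
PM10: 342 ∈ [255, 354] ↔ index [151, 200].
151 + (342−255)·(200−151)/(354−255) = 151 + 87·49/99 ≈ 194.06, so AQI = 194.
PM2.5: 208.547 lies in 114.029–258.323, so I_lo=101, I_hi=150, C_lo=114.029, C_hi=258.323.
(150−101)/(258.323−114.029) × (208.547−114.029) + 101 = 49/144.294 × 94.518 + 101 ≈ 133.10 → 133.
Sub-indices: NO₂→245, SO₂→117, PM10→194, PM2.5→133. Overall AQI = max = 245; dominant pollutant is NO₂.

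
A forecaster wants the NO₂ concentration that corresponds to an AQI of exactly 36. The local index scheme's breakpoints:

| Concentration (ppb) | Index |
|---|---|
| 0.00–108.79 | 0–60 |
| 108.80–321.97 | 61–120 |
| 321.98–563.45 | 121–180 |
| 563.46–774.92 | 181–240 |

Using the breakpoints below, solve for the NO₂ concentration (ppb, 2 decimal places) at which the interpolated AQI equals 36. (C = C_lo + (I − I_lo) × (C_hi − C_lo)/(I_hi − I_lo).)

65.27

AQI 36 lies in the 0–60 band, which corresponds to 0.00–108.79 ppb.
C = 0.00 + (36−0)×(108.79−0.00)/(60−0) = 0.00 + 36×108.79/60 ≈ 65.2740 ppb → 65.27 ppb to 2 dp.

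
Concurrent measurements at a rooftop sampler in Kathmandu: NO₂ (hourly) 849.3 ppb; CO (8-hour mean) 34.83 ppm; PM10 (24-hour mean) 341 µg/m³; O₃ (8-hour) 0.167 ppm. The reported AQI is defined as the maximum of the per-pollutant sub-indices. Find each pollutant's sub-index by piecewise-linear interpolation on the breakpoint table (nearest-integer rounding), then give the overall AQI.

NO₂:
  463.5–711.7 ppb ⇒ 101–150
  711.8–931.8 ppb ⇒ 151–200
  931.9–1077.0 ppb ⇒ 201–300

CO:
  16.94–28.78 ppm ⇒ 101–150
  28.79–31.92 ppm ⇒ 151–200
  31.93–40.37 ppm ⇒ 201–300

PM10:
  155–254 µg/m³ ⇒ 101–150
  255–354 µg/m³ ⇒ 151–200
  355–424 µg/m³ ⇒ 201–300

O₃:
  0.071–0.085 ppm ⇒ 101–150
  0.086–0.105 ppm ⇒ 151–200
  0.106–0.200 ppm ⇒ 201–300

265

NO₂: row 711.8–931.8 (AQI 151–200). (200−151)·(849.3−711.8)/(931.8−711.8) + 151 = 49·137.5/220.0 + 151 ≈ 181.63 → 182.
CO 34.83: bracket 31.93–40.37 → index 201–300; slope 99/8.44, offset 2.90.
AQI = 201 + 99/8.44·2.90 ≈ 235.02 ⇒ 235.
PM10 341: bracket 255–354 → index 151–200; slope 49/99, offset 86.
AQI = 151 + 49/99·86 ≈ 193.57 ⇒ 194.
O₃ 0.167: bracket 0.106–0.200 → index 201–300; slope 99/0.094, offset 0.061.
AQI = 201 + 99/0.094·0.061 ≈ 265.24 ⇒ 265.
Sub-indices: NO₂→182, CO→235, PM10→194, O₃→265. Overall AQI = max = 265; dominant pollutant is O₃.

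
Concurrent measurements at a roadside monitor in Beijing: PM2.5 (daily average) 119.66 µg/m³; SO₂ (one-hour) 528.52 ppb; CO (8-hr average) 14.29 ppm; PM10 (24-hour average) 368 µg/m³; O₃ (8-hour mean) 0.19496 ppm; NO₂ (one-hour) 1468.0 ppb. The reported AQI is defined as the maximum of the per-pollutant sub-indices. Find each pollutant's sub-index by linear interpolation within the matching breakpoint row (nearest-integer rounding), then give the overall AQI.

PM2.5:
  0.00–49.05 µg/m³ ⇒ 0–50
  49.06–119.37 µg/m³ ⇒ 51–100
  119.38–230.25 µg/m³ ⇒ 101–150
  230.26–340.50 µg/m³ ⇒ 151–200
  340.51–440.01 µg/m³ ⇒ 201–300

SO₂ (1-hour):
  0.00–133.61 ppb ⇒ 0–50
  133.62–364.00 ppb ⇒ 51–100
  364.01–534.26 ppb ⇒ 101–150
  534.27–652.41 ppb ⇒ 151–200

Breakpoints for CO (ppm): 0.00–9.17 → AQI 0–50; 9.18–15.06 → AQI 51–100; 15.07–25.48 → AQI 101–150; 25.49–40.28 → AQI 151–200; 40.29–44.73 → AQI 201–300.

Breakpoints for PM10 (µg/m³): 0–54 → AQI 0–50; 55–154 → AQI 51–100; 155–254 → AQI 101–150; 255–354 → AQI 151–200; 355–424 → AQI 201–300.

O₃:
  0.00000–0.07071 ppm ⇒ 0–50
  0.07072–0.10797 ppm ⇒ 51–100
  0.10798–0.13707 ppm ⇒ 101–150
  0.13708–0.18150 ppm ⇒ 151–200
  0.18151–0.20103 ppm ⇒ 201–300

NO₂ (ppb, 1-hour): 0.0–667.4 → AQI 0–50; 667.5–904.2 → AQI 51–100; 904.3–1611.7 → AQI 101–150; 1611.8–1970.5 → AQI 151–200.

PM2.5: row 119.38–230.25 (AQI 101–150). (150−101)·(119.66−119.38)/(230.25−119.38) + 101 = 49·0.28/110.87 + 101 ≈ 101.12 → 101.
SO₂: row 364.01–534.26 (AQI 101–150). (150−101)·(528.52−364.01)/(534.26−364.01) + 101 = 49·164.51/170.25 + 101 ≈ 148.35 → 148.
CO 14.29: bracket 9.18–15.06 → index 51–100; slope 49/5.88, offset 5.11.
AQI = 51 + 49/5.88·5.11 ≈ 93.58 ⇒ 94.
PM10: row 355–424 (AQI 201–300). (300−201)·(368−355)/(424−355) + 201 = 99·13/69 + 201 ≈ 219.65 → 220.
O₃: 0.19496 lies in 0.18151–0.20103, so I_lo=201, I_hi=300, C_lo=0.18151, C_hi=0.20103.
(300−201)/(0.20103−0.18151) × (0.19496−0.18151) + 201 = 99/0.01952 × 0.01345 + 201 ≈ 269.21 → 269.
NO₂: row 904.3–1611.7 (AQI 101–150). (150−101)·(1468.0−904.3)/(1611.7−904.3) + 101 = 49·563.7/707.4 + 101 ≈ 140.05 → 140.
Sub-indices: PM2.5→101, SO₂→148, CO→94, PM10→220, O₃→269, NO₂→140. Overall AQI = max = 269; dominant pollutant is O₃.

269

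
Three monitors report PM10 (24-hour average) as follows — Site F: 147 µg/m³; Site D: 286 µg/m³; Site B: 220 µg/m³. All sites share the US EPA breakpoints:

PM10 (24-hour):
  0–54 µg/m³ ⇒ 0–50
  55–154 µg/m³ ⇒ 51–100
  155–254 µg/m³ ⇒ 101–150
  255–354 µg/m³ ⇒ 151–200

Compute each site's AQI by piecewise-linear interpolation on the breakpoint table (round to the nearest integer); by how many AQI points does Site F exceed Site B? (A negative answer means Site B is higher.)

-36

Site F 147: bracket 55–154 → index 51–100; slope 49/99, offset 92.
AQI = 51 + 49/99·92 ≈ 96.54 ⇒ 97.
Site D 286: bracket 255–354 → index 151–200; slope 49/99, offset 31.
AQI = 151 + 49/99·31 ≈ 166.34 ⇒ 166.
Site B: 220 ∈ [155, 254] ↔ index [101, 150].
101 + (220−155)·(150−101)/(254−155) = 101 + 65·49/99 ≈ 133.17, so AQI = 133.
AQIs: Site F=97, Site D=166, Site B=133. Site F (97) − Site B (133) = -36.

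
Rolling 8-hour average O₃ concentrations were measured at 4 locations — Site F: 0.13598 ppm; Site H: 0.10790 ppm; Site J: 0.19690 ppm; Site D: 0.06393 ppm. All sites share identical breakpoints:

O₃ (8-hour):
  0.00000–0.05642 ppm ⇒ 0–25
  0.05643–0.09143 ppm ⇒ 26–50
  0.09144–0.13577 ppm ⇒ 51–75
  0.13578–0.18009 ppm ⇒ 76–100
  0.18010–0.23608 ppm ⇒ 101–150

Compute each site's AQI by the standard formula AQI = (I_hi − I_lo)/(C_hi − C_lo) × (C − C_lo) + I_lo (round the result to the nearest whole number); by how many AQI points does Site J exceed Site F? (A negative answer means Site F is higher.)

Site F: 0.13598 ∈ [0.13578, 0.18009] ↔ index [76, 100].
76 + (0.13598−0.13578)·(100−76)/(0.18009−0.13578) = 76 + 0.00020·24/0.04431 ≈ 76.11, so AQI = 76.
Site H: 0.10790 ∈ [0.09144, 0.13577] ↔ index [51, 75].
51 + (0.10790−0.09144)·(75−51)/(0.13577−0.09144) = 51 + 0.01646·24/0.04433 ≈ 59.91, so AQI = 60.
Site J: 0.19690 ∈ [0.18010, 0.23608] ↔ index [101, 150].
101 + (0.19690−0.18010)·(150−101)/(0.23608−0.18010) = 101 + 0.01680·49/0.05598 ≈ 115.71, so AQI = 116.
Site D: 0.06393 ∈ [0.05643, 0.09143] ↔ index [26, 50].
26 + (0.06393−0.05643)·(50−26)/(0.09143−0.05643) = 26 + 0.00750·24/0.03500 ≈ 31.14, so AQI = 31.
AQIs: Site F=76, Site H=60, Site J=116, Site D=31. Site J (116) − Site F (76) = 40.

40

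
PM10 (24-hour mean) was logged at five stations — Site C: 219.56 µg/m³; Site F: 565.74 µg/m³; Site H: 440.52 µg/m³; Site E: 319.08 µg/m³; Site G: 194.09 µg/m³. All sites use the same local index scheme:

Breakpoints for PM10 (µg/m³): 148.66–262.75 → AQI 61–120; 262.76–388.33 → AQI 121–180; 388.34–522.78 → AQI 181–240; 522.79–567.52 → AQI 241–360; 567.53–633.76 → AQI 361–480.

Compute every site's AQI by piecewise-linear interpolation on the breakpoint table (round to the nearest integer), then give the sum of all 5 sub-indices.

888

Site C 219.56: bracket 148.66–262.75 → index 61–120; slope 59/114.09, offset 70.90.
AQI = 61 + 59/114.09·70.90 ≈ 97.66 ⇒ 98.
Site F 565.74: bracket 522.79–567.52 → index 241–360; slope 119/44.73, offset 42.95.
AQI = 241 + 119/44.73·42.95 ≈ 355.26 ⇒ 355.
Site H 440.52: bracket 388.34–522.78 → index 181–240; slope 59/134.44, offset 52.18.
AQI = 181 + 59/134.44·52.18 ≈ 203.90 ⇒ 204.
Site E 319.08: bracket 262.76–388.33 → index 121–180; slope 59/125.57, offset 56.32.
AQI = 121 + 59/125.57·56.32 ≈ 147.46 ⇒ 147.
Site G: row 148.66–262.75 (AQI 61–120). (120−61)·(194.09−148.66)/(262.75−148.66) + 61 = 59·45.43/114.09 + 61 ≈ 84.49 → 84.
AQIs: Site C=98, Site F=355, Site H=204, Site E=147, Site G=84. Sum = 98 + 355 + 204 + 147 + 84 = 888.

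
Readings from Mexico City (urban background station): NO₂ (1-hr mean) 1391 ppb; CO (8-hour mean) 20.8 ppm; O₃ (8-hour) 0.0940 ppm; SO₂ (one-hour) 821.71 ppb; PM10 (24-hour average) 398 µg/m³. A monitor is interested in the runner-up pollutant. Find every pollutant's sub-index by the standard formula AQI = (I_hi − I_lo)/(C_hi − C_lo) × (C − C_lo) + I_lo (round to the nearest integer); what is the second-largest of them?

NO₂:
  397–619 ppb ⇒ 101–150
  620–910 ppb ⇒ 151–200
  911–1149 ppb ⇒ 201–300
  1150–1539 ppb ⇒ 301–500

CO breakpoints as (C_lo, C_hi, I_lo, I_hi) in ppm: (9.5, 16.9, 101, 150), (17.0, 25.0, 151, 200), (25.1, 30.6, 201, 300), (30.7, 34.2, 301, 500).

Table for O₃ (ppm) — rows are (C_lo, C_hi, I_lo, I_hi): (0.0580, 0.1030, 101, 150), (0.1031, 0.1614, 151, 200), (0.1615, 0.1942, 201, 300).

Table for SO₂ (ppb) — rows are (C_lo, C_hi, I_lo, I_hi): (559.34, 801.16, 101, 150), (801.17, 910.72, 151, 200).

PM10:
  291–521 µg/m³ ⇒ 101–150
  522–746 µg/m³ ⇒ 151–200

174

NO₂: 1391 lies in 1150–1539, so I_lo=301, I_hi=500, C_lo=1150, C_hi=1539.
(500−301)/(1539−1150) × (1391−1150) + 301 = 199/389 × 241 + 301 ≈ 424.29 → 424.
CO: row 17.0–25.0 (AQI 151–200). (200−151)·(20.8−17.0)/(25.0−17.0) + 151 = 49·3.8/8.0 + 151 ≈ 174.28 → 174.
O₃ 0.0940: bracket 0.0580–0.1030 → index 101–150; slope 49/0.0450, offset 0.0360.
AQI = 101 + 49/0.0450·0.0360 ≈ 140.20 ⇒ 140.
SO₂ 821.71: bracket 801.17–910.72 → index 151–200; slope 49/109.55, offset 20.54.
AQI = 151 + 49/109.55·20.54 ≈ 160.19 ⇒ 160.
PM10: 398 lies in 291–521, so I_lo=101, I_hi=150, C_lo=291, C_hi=521.
(150−101)/(521−291) × (398−291) + 101 = 49/230 × 107 + 101 ≈ 123.80 → 124.
Sub-indices: NO₂→424, CO→174, O₃→140, SO₂→160, PM10→124. Ranked high→low: 424, 174, 160, 140, 124. Second-highest sub-index = 174.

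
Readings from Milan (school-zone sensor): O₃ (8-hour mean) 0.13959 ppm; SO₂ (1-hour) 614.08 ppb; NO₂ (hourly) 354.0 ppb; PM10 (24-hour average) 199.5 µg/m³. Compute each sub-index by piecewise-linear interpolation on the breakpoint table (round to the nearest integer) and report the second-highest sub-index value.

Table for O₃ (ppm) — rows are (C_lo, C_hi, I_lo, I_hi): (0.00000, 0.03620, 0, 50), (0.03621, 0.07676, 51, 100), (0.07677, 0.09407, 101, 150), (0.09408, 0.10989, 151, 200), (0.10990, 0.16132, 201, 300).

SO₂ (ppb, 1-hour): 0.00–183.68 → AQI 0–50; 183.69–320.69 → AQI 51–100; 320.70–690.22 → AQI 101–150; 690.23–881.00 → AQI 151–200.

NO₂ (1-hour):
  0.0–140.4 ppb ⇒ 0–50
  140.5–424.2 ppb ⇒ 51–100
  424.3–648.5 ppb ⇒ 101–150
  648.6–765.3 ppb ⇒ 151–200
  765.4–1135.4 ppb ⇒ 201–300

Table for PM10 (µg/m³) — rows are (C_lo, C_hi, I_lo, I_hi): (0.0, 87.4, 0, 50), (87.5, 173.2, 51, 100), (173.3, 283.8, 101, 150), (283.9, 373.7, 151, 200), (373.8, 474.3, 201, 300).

140

O₃: 0.13959 lies in 0.10990–0.16132, so I_lo=201, I_hi=300, C_lo=0.10990, C_hi=0.16132.
(300−201)/(0.16132−0.10990) × (0.13959−0.10990) + 201 = 99/0.05142 × 0.02969 + 201 ≈ 258.16 → 258.
SO₂: 614.08 lies in 320.70–690.22, so I_lo=101, I_hi=150, C_lo=320.70, C_hi=690.22.
(150−101)/(690.22−320.70) × (614.08−320.70) + 101 = 49/369.52 × 293.38 + 101 ≈ 139.90 → 140.
NO₂: row 140.5–424.2 (AQI 51–100). (100−51)·(354.0−140.5)/(424.2−140.5) + 51 = 49·213.5/283.7 + 51 ≈ 87.88 → 88.
PM10 199.5: bracket 173.3–283.8 → index 101–150; slope 49/110.5, offset 26.2.
AQI = 101 + 49/110.5·26.2 ≈ 112.62 ⇒ 113.
Sub-indices: O₃→258, SO₂→140, NO₂→88, PM10→113. Ranked high→low: 258, 140, 113, 88. Second-highest sub-index = 140.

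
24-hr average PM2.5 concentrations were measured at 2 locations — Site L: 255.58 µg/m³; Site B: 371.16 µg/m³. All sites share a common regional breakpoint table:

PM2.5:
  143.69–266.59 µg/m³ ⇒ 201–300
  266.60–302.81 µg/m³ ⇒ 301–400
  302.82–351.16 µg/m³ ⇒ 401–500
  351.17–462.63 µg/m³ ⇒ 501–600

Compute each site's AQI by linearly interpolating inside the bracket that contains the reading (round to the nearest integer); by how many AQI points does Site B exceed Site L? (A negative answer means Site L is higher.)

Site L: 255.58 ∈ [143.69, 266.59] ↔ index [201, 300].
201 + (255.58−143.69)·(300−201)/(266.59−143.69) = 201 + 111.89·99/122.90 ≈ 291.13, so AQI = 291.
Site B: 371.16 lies in 351.17–462.63, so I_lo=501, I_hi=600, C_lo=351.17, C_hi=462.63.
(600−501)/(462.63−351.17) × (371.16−351.17) + 501 = 99/111.46 × 19.99 + 501 ≈ 518.76 → 519.
AQIs: Site L=291, Site B=519. Site B (519) − Site L (291) = 228.

228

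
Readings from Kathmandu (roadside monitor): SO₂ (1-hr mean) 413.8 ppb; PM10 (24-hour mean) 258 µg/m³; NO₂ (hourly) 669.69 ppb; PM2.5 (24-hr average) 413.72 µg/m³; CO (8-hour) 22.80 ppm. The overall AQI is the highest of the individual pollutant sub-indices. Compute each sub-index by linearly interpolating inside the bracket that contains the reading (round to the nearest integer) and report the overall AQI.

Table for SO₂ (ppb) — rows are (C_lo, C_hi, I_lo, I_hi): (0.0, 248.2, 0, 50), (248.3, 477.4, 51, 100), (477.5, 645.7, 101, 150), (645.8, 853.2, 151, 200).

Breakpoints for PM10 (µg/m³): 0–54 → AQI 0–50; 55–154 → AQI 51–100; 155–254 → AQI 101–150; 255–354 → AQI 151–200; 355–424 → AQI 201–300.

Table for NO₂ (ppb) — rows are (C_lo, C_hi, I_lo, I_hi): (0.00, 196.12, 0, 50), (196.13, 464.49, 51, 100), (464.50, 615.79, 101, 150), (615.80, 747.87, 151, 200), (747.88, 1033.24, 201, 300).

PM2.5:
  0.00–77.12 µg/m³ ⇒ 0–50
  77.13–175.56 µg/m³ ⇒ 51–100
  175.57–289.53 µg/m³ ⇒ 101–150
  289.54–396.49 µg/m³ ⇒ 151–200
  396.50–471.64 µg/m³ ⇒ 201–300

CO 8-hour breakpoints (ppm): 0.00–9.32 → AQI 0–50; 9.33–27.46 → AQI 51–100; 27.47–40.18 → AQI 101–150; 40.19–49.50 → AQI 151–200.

224

SO₂: 413.8 lies in 248.3–477.4, so I_lo=51, I_hi=100, C_lo=248.3, C_hi=477.4.
(100−51)/(477.4−248.3) × (413.8−248.3) + 51 = 49/229.1 × 165.5 + 51 ≈ 86.40 → 86.
PM10: 258 ∈ [255, 354] ↔ index [151, 200].
151 + (258−255)·(200−151)/(354−255) = 151 + 3·49/99 ≈ 152.48, so AQI = 152.
NO₂: 669.69 ∈ [615.80, 747.87] ↔ index [151, 200].
151 + (669.69−615.80)·(200−151)/(747.87−615.80) = 151 + 53.89·49/132.07 ≈ 170.99, so AQI = 171.
PM2.5: 413.72 lies in 396.50–471.64, so I_lo=201, I_hi=300, C_lo=396.50, C_hi=471.64.
(300−201)/(471.64−396.50) × (413.72−396.50) + 201 = 99/75.14 × 17.22 + 201 ≈ 223.69 → 224.
CO: 22.80 ∈ [9.33, 27.46] ↔ index [51, 100].
51 + (22.80−9.33)·(100−51)/(27.46−9.33) = 51 + 13.47·49/18.13 ≈ 87.41, so AQI = 87.
Sub-indices: SO₂→86, PM10→152, NO₂→171, PM2.5→224, CO→87. Overall AQI = max = 224; dominant pollutant is PM2.5.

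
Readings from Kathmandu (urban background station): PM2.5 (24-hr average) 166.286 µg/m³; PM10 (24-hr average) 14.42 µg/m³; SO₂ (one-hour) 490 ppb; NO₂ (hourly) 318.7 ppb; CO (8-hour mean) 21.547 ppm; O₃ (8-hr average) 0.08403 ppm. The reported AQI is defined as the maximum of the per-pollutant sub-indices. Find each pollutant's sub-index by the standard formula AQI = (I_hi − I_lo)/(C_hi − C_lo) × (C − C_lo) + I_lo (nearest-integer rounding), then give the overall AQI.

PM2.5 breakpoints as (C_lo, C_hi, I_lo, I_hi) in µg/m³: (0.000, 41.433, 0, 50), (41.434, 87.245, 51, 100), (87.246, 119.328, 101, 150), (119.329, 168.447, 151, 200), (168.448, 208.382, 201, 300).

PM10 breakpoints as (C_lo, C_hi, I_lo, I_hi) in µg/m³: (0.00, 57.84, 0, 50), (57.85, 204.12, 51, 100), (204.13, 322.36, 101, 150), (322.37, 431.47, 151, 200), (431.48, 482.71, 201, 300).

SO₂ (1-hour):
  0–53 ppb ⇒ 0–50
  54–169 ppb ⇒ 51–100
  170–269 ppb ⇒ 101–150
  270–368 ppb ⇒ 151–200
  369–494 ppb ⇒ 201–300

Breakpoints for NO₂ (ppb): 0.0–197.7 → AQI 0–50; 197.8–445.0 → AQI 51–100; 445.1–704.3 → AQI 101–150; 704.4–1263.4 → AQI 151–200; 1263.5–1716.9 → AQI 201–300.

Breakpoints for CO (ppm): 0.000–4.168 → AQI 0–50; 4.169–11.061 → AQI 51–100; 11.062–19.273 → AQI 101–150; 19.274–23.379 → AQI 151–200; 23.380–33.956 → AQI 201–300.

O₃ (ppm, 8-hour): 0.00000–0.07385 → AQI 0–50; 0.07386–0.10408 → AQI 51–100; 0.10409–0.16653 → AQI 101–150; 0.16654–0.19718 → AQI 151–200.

297

PM2.5 166.286: bracket 119.329–168.447 → index 151–200; slope 49/49.118, offset 46.957.
AQI = 151 + 49/49.118·46.957 ≈ 197.84 ⇒ 198.
PM10: 14.42 ∈ [0.00, 57.84] ↔ index [0, 50].
0 + (14.42−0.00)·(50−0)/(57.84−0.00) = 0 + 14.42·50/57.84 ≈ 12.47, so AQI = 12.
SO₂: 490 lies in 369–494, so I_lo=201, I_hi=300, C_lo=369, C_hi=494.
(300−201)/(494−369) × (490−369) + 201 = 99/125 × 121 + 201 ≈ 296.83 → 297.
NO₂: 318.7 lies in 197.8–445.0, so I_lo=51, I_hi=100, C_lo=197.8, C_hi=445.0.
(100−51)/(445.0−197.8) × (318.7−197.8) + 51 = 49/247.2 × 120.9 + 51 ≈ 74.96 → 75.
CO: 21.547 lies in 19.274–23.379, so I_lo=151, I_hi=200, C_lo=19.274, C_hi=23.379.
(200−151)/(23.379−19.274) × (21.547−19.274) + 151 = 49/4.105 × 2.273 + 151 ≈ 178.13 → 178.
O₃: row 0.07386–0.10408 (AQI 51–100). (100−51)·(0.08403−0.07386)/(0.10408−0.07386) + 51 = 49·0.01017/0.03022 + 51 ≈ 67.49 → 67.
Sub-indices: PM2.5→198, PM10→12, SO₂→297, NO₂→75, CO→178, O₃→67. Overall AQI = max = 297; dominant pollutant is SO₂.
AQI 297: Very Unhealthy.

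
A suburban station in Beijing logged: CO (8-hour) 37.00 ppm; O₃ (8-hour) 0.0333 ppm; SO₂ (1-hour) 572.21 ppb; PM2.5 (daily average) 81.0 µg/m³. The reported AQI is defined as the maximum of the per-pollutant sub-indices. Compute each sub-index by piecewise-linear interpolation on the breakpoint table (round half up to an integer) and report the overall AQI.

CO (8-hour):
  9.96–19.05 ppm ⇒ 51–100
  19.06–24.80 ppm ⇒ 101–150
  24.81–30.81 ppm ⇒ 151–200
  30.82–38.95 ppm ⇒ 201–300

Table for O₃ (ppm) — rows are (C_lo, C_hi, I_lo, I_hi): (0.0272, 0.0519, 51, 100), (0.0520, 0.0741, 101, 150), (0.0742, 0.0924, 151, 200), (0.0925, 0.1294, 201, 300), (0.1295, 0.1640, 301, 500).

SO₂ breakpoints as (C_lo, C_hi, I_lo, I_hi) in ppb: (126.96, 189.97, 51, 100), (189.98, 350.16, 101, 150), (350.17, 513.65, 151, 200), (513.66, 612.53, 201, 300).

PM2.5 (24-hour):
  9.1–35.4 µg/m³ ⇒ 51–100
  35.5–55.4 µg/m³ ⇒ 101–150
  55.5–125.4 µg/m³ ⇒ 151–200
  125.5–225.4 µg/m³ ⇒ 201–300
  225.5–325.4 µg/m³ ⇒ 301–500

CO 37.00: bracket 30.82–38.95 → index 201–300; slope 99/8.13, offset 6.18.
AQI = 201 + 99/8.13·6.18 ≈ 276.25 ⇒ 276.
O₃: 0.0333 lies in 0.0272–0.0519, so I_lo=51, I_hi=100, C_lo=0.0272, C_hi=0.0519.
(100−51)/(0.0519−0.0272) × (0.0333−0.0272) + 51 = 49/0.0247 × 0.0061 + 51 ≈ 63.10 → 63.
SO₂: 572.21 lies in 513.66–612.53, so I_lo=201, I_hi=300, C_lo=513.66, C_hi=612.53.
(300−201)/(612.53−513.66) × (572.21−513.66) + 201 = 99/98.87 × 58.55 + 201 ≈ 259.63 → 260.
PM2.5 81.0: bracket 55.5–125.4 → index 151–200; slope 49/69.9, offset 25.5.
AQI = 151 + 49/69.9·25.5 ≈ 168.88 ⇒ 169.
Sub-indices: CO→276, O₃→63, SO₂→260, PM2.5→169. Overall AQI = max = 276; dominant pollutant is CO.
AQI 276: Very Unhealthy.

276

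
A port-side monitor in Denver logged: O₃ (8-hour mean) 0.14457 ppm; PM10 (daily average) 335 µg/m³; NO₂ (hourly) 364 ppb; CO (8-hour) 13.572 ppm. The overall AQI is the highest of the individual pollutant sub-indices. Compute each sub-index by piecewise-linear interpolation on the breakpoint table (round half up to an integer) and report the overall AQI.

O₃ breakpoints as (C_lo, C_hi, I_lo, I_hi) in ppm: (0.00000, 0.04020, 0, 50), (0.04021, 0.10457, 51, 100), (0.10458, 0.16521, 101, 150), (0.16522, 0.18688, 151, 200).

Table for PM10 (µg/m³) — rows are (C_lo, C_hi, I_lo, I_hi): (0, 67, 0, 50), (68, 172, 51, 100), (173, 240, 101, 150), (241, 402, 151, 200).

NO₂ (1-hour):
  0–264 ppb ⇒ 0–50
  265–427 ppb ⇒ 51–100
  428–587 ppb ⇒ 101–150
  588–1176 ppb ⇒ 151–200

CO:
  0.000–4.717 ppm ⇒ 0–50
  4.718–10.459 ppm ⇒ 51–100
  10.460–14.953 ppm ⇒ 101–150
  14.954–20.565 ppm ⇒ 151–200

O₃ 0.14457: bracket 0.10458–0.16521 → index 101–150; slope 49/0.06063, offset 0.03999.
AQI = 101 + 49/0.06063·0.03999 ≈ 133.32 ⇒ 133.
PM10: 335 lies in 241–402, so I_lo=151, I_hi=200, C_lo=241, C_hi=402.
(200−151)/(402−241) × (335−241) + 151 = 49/161 × 94 + 151 ≈ 179.61 → 180.
NO₂: 364 ∈ [265, 427] ↔ index [51, 100].
51 + (364−265)·(100−51)/(427−265) = 51 + 99·49/162 ≈ 80.94, so AQI = 81.
CO 13.572: bracket 10.460–14.953 → index 101–150; slope 49/4.493, offset 3.112.
AQI = 101 + 49/4.493·3.112 ≈ 134.94 ⇒ 135.
Sub-indices: O₃→133, PM10→180, NO₂→81, CO→135. Overall AQI = max = 180; dominant pollutant is PM10.

180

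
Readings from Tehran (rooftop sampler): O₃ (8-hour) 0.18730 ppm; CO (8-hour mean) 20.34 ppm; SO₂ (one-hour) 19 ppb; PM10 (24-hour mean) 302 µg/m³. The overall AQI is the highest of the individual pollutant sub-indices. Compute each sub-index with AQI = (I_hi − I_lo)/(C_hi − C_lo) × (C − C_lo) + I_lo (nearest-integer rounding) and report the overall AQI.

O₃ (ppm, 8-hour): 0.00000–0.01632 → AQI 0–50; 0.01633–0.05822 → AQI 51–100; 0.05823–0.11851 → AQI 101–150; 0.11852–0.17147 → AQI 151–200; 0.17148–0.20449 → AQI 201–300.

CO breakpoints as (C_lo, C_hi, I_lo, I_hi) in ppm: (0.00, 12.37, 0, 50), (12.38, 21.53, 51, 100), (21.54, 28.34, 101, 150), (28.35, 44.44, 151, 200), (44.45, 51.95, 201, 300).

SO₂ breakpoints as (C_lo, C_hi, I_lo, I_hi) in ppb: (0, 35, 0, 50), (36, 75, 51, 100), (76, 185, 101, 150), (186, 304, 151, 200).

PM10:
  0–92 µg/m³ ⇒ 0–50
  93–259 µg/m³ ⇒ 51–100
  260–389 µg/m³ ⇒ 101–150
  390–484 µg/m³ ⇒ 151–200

248

O₃: 0.18730 lies in 0.17148–0.20449, so I_lo=201, I_hi=300, C_lo=0.17148, C_hi=0.20449.
(300−201)/(0.20449−0.17148) × (0.18730−0.17148) + 201 = 99/0.03301 × 0.01582 + 201 ≈ 248.45 → 248.
CO 20.34: bracket 12.38–21.53 → index 51–100; slope 49/9.15, offset 7.96.
AQI = 51 + 49/9.15·7.96 ≈ 93.63 ⇒ 94.
SO₂: 19 lies in 0–35, so I_lo=0, I_hi=50, C_lo=0, C_hi=35.
(50−0)/(35−0) × (19−0) + 0 = 50/35 × 19 + 0 ≈ 27.14 → 27.
PM10: 302 lies in 260–389, so I_lo=101, I_hi=150, C_lo=260, C_hi=389.
(150−101)/(389−260) × (302−260) + 101 = 49/129 × 42 + 101 ≈ 116.95 → 117.
Sub-indices: O₃→248, CO→94, SO₂→27, PM10→117. Overall AQI = max = 248; dominant pollutant is O₃.
AQI 248: Very Unhealthy.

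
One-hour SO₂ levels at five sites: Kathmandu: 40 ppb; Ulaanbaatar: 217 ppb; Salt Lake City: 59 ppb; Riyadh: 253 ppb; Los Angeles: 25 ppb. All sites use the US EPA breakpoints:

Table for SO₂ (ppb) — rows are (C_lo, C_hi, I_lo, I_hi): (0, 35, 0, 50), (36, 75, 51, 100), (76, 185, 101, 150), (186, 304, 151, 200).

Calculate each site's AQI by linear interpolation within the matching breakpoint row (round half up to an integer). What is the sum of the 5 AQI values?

515

Kathmandu: row 36–75 (AQI 51–100). (100−51)·(40−36)/(75−36) + 51 = 49·4/39 + 51 ≈ 56.03 → 56.
Ulaanbaatar: 217 lies in 186–304, so I_lo=151, I_hi=200, C_lo=186, C_hi=304.
(200−151)/(304−186) × (217−186) + 151 = 49/118 × 31 + 151 ≈ 163.87 → 164.
Salt Lake City: 59 lies in 36–75, so I_lo=51, I_hi=100, C_lo=36, C_hi=75.
(100−51)/(75−36) × (59−36) + 51 = 49/39 × 23 + 51 ≈ 79.90 → 80.
Riyadh: 253 ∈ [186, 304] ↔ index [151, 200].
151 + (253−186)·(200−151)/(304−186) = 151 + 67·49/118 ≈ 178.82, so AQI = 179.
Los Angeles: 25 ∈ [0, 35] ↔ index [0, 50].
0 + (25−0)·(50−0)/(35−0) = 0 + 25·50/35 ≈ 35.71, so AQI = 36.
AQIs: Kathmandu=56, Ulaanbaatar=164, Salt Lake City=80, Riyadh=179, Los Angeles=36. Sum = 56 + 164 + 80 + 179 + 36 = 515.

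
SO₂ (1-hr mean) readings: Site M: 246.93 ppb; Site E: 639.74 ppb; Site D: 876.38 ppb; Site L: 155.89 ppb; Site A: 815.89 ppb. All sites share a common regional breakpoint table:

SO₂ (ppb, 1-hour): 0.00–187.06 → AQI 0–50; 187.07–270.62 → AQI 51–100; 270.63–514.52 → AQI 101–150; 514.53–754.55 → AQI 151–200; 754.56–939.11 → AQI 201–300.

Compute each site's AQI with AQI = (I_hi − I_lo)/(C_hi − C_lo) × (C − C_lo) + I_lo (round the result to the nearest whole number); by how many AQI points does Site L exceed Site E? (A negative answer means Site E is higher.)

-135

Site M: row 187.07–270.62 (AQI 51–100). (100−51)·(246.93−187.07)/(270.62−187.07) + 51 = 49·59.86/83.55 + 51 ≈ 86.11 → 86.
Site E: 639.74 lies in 514.53–754.55, so I_lo=151, I_hi=200, C_lo=514.53, C_hi=754.55.
(200−151)/(754.55−514.53) × (639.74−514.53) + 151 = 49/240.02 × 125.21 + 151 ≈ 176.56 → 177.
Site D: 876.38 lies in 754.56–939.11, so I_lo=201, I_hi=300, C_lo=754.56, C_hi=939.11.
(300−201)/(939.11−754.56) × (876.38−754.56) + 201 = 99/184.55 × 121.82 + 201 ≈ 266.35 → 266.
Site L: 155.89 lies in 0.00–187.06, so I_lo=0, I_hi=50, C_lo=0.00, C_hi=187.06.
(50−0)/(187.06−0.00) × (155.89−0.00) + 0 = 50/187.06 × 155.89 + 0 ≈ 41.67 → 42.
Site A: 815.89 lies in 754.56–939.11, so I_lo=201, I_hi=300, C_lo=754.56, C_hi=939.11.
(300−201)/(939.11−754.56) × (815.89−754.56) + 201 = 99/184.55 × 61.33 + 201 ≈ 233.90 → 234.
AQIs: Site M=86, Site E=177, Site D=266, Site L=42, Site A=234. Site L (42) − Site E (177) = -135.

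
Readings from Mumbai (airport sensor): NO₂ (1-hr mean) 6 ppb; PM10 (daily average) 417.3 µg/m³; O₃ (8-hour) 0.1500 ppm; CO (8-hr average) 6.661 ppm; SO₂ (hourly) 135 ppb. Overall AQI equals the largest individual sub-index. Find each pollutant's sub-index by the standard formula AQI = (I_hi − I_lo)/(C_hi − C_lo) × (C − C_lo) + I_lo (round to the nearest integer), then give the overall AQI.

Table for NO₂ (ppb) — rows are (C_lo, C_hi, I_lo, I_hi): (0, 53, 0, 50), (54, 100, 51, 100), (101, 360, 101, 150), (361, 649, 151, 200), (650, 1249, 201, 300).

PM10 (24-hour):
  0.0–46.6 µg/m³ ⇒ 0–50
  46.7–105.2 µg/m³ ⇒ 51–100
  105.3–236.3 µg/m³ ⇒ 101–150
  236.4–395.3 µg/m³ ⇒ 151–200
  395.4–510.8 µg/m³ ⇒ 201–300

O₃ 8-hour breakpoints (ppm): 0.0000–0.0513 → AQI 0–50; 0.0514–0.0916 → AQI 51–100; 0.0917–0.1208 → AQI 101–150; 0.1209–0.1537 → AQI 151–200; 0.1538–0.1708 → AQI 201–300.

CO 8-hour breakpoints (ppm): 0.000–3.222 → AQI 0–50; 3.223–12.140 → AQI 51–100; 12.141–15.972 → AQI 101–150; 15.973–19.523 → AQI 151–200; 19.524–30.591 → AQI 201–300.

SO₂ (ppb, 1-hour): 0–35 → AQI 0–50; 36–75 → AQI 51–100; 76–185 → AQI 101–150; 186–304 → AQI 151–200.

NO₂: 6 ∈ [0, 53] ↔ index [0, 50].
0 + (6−0)·(50−0)/(53−0) = 0 + 6·50/53 ≈ 5.66, so AQI = 6.
PM10: 417.3 ∈ [395.4, 510.8] ↔ index [201, 300].
201 + (417.3−395.4)·(300−201)/(510.8−395.4) = 201 + 21.9·99/115.4 ≈ 219.79, so AQI = 220.
O₃ 0.1500: bracket 0.1209–0.1537 → index 151–200; slope 49/0.0328, offset 0.0291.
AQI = 151 + 49/0.0328·0.0291 ≈ 194.47 ⇒ 194.
CO: row 3.223–12.140 (AQI 51–100). (100−51)·(6.661−3.223)/(12.140−3.223) + 51 = 49·3.438/8.917 + 51 ≈ 69.89 → 70.
SO₂: row 76–185 (AQI 101–150). (150−101)·(135−76)/(185−76) + 101 = 49·59/109 + 101 ≈ 127.52 → 128.
Sub-indices: NO₂→6, PM10→220, O₃→194, CO→70, SO₂→128. Overall AQI = max = 220; dominant pollutant is PM10.

220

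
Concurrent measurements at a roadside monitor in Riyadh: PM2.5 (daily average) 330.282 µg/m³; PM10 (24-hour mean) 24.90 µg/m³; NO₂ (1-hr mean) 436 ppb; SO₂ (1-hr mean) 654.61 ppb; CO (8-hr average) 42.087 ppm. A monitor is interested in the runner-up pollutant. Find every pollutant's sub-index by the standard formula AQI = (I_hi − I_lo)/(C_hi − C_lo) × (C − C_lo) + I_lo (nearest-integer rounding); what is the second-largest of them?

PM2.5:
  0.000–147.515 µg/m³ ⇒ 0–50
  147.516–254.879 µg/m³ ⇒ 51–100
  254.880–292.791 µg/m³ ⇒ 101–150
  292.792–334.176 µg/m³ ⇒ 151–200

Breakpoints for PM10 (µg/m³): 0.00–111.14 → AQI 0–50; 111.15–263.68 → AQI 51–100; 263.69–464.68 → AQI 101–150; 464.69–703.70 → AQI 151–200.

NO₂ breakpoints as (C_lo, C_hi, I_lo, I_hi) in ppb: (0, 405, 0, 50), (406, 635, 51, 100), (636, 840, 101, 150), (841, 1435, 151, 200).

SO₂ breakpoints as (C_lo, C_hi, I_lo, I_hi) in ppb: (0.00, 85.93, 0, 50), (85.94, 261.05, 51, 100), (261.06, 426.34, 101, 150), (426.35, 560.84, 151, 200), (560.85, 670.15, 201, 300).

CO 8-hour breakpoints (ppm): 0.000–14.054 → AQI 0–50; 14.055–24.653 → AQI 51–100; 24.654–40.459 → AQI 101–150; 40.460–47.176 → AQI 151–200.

PM2.5: 330.282 lies in 292.792–334.176, so I_lo=151, I_hi=200, C_lo=292.792, C_hi=334.176.
(200−151)/(334.176−292.792) × (330.282−292.792) + 151 = 49/41.384 × 37.490 + 151 ≈ 195.39 → 195.
PM10: 24.90 ∈ [0.00, 111.14] ↔ index [0, 50].
0 + (24.90−0.00)·(50−0)/(111.14−0.00) = 0 + 24.90·50/111.14 ≈ 11.20, so AQI = 11.
NO₂ 436: bracket 406–635 → index 51–100; slope 49/229, offset 30.
AQI = 51 + 49/229·30 ≈ 57.42 ⇒ 57.
SO₂: row 560.85–670.15 (AQI 201–300). (300−201)·(654.61−560.85)/(670.15−560.85) + 201 = 99·93.76/109.30 + 201 ≈ 285.92 → 286.
CO: row 40.460–47.176 (AQI 151–200). (200−151)·(42.087−40.460)/(47.176−40.460) + 151 = 49·1.627/6.716 + 151 ≈ 162.87 → 163.
Sub-indices: PM2.5→195, PM10→11, NO₂→57, SO₂→286, CO→163. Ranked high→low: 286, 195, 163, 57, 11. Second-highest sub-index = 195.

195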